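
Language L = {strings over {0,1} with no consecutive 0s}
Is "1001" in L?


'00' occurs at index 1

No, "1001" is not in L


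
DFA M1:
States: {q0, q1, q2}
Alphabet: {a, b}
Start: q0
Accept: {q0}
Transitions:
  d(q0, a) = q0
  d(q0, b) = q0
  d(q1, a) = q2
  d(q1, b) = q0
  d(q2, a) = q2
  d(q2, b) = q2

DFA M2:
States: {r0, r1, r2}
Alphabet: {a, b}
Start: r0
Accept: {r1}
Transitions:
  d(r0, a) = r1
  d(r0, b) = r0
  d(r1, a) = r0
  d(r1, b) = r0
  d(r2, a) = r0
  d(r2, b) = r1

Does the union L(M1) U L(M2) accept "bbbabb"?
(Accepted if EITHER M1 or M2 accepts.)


M1: final=q0 accepted=True
M2: final=r0 accepted=False

Yes, union accepts


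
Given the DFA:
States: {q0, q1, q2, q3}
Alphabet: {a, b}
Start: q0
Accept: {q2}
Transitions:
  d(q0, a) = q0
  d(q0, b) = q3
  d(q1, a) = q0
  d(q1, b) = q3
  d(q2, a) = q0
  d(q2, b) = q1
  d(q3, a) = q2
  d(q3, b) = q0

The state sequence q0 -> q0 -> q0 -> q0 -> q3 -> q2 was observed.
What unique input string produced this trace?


Trace back each transition to find the symbol:
  q0 --[a]--> q0
  q0 --[a]--> q0
  q0 --[a]--> q0
  q0 --[b]--> q3
  q3 --[a]--> q2

"aaaba"


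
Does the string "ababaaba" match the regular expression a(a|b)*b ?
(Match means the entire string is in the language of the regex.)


|string| = 8; first = 'a'; last = 'a'

No, "ababaaba" does not match a(a|b)*b


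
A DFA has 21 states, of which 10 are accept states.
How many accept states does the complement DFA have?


Complement swaps accept and non-accept states.
21 - 10 = 11

11


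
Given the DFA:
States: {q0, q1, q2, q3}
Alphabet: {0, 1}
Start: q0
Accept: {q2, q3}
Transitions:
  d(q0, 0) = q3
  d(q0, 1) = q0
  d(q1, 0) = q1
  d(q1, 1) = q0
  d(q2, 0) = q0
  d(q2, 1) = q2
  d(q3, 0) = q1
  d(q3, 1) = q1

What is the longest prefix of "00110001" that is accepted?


Run the DFA, marking each prefix where the state is accepting:
  "" -> q0 [reject]
  "0" -> q3 [accept]
  "00" -> q1 [reject]
  "001" -> q0 [reject]
  "0011" -> q0 [reject]
  "00110" -> q3 [accept]
  "001100" -> q1 [reject]
  "0011000" -> q1 [reject]
  "00110001" -> q0 [reject]

"00110"


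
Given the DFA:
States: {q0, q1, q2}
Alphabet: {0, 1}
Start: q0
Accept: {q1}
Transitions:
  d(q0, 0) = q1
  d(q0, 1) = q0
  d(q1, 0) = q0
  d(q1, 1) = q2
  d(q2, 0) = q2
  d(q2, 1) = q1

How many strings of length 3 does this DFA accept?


Enumerating all length-3 strings:
  "000" -> q1 [accept]
  "001" -> q0 [reject]
  "010" -> q2 [reject]
  "011" -> q1 [accept]
  "100" -> q0 [reject]
  "101" -> q2 [reject]
  "110" -> q1 [accept]
  "111" -> q0 [reject]

3 out of 8


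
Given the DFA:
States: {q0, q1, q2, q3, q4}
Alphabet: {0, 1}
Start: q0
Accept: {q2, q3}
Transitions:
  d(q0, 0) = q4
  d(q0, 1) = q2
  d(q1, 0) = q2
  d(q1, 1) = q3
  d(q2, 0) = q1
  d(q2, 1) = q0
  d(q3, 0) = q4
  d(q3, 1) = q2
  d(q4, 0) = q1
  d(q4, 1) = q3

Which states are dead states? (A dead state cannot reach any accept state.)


Forward reachability from each state:
  q0 -> reaches accept state q2 (live)
  q1 -> reaches accept state q2 (live)
  q2 -> reaches accept state q2 (live)
  q3 -> reaches accept state q2 (live)
  q4 -> reaches accept state q2 (live)

None (all states can reach an accept state)


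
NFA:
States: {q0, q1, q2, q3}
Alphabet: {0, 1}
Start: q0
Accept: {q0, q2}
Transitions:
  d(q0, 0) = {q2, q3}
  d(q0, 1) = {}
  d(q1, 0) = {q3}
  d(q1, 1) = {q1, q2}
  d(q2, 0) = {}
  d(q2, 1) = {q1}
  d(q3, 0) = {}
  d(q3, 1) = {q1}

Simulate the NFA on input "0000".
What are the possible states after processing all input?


Start: {q0}
  --0--> {q2, q3}
  --0--> {}
  --0--> {}
  --0--> {}

{} (empty set, no valid transitions)


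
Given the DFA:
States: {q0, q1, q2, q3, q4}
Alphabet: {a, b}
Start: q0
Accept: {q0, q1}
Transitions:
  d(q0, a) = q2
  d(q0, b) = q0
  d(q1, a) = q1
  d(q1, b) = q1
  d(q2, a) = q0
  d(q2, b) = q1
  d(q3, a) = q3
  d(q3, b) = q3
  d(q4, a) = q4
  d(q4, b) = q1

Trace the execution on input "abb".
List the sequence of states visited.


Input: abb
d(q0, a) = q2
d(q2, b) = q1
d(q1, b) = q1


q0 -> q2 -> q1 -> q1


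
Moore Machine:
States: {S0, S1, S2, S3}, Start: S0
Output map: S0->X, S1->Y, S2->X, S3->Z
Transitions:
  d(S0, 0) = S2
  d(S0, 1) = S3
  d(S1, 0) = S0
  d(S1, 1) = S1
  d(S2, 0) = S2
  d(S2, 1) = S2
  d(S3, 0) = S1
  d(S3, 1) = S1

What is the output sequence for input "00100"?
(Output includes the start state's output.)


Start: S0 (output X)
  --0--> S2 (output X)
  --0--> S2 (output X)
  --1--> S2 (output X)
  --0--> S2 (output X)
  --0--> S2 (output X)

"XXXXXX"


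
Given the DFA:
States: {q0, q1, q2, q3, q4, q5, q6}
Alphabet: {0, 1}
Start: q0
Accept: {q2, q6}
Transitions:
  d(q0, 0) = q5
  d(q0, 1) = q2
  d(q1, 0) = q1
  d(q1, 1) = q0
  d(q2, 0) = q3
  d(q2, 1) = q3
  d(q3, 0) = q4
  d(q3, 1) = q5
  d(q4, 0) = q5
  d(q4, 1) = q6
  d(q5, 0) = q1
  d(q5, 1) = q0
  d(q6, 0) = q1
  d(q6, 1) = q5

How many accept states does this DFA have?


Accept states listed: {q2, q6}
Counting: q2(1) q6(2)

2


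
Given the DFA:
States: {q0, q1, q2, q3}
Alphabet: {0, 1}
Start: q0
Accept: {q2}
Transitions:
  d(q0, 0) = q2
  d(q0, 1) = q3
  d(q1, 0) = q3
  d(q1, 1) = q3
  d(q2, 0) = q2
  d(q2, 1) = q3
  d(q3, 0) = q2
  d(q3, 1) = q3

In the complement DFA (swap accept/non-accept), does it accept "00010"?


Trace: q0 -> q2 -> q2 -> q2 -> q3 -> q2
Final: q2
Original accept: {q2}
Complement: q2 is in original accept

No, complement rejects (original accepts)


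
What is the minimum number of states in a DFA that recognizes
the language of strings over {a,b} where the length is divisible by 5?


States track (length) mod 5.
Need 5 states: one per remainder 0..4; accept = remainder 0.

5


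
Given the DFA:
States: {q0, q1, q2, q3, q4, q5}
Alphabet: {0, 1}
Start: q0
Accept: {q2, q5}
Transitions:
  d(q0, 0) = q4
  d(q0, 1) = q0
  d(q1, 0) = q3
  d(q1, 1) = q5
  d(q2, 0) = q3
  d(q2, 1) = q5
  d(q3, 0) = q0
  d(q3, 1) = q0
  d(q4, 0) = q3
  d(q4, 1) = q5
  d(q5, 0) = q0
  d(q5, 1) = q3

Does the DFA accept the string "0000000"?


Trace: q0 -> q4 -> q3 -> q0 -> q4 -> q3 -> q0 -> q4
Final state: q4
Accept states: {q2, q5}

No, rejected (final state q4 is not an accept state)


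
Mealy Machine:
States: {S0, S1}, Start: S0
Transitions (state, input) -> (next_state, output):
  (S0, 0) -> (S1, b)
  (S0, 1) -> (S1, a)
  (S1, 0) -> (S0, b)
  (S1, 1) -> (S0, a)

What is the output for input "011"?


Step-by-step:
  (S0, 0) -> (S1, b)
  (S1, 1) -> (S0, a)
  (S0, 1) -> (S1, a)

"baa"


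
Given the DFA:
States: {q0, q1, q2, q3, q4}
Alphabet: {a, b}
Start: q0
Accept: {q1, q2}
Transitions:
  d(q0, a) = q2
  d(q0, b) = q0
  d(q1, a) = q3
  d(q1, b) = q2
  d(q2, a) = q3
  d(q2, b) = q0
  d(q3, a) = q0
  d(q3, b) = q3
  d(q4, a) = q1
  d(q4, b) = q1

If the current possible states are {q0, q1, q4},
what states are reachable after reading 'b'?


Apply transition on 'b' from each current state:
  d(q0, b) = q0
  d(q1, b) = q2
  d(q4, b) = q1

{q0, q1, q2}


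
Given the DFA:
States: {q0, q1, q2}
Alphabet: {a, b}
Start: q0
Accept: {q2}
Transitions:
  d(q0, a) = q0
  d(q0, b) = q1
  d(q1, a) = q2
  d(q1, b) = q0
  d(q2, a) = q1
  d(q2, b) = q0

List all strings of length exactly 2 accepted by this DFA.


All strings of length 2: 4 total
Accepted: 1

"ba"


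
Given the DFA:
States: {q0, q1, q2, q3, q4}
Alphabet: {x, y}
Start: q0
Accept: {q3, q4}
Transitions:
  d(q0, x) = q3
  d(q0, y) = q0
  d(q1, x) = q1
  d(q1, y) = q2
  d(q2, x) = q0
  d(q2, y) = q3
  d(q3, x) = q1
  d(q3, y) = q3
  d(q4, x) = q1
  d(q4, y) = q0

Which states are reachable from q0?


BFS from q0:
  layer 0: {q0}
  layer 1: {q3}
  layer 2: {q1}
  layer 3: {q2}

{q0, q1, q2, q3}


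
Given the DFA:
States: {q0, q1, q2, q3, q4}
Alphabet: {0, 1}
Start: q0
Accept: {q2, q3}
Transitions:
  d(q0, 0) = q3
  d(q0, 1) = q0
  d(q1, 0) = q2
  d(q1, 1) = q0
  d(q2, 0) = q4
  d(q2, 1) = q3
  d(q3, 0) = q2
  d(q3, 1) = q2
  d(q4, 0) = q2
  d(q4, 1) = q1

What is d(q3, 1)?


Looking up transition d(q3, 1)

q2


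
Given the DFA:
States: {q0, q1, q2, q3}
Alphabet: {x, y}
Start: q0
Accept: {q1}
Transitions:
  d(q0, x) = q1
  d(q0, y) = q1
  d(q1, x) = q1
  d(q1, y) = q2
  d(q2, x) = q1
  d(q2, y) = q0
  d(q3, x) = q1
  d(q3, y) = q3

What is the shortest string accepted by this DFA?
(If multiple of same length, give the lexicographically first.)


BFS by string length (lex-first path to each state shown):
  len 0: q0<-""
  len 1: q1<-"x"
Found accept state at length 1.

"x"


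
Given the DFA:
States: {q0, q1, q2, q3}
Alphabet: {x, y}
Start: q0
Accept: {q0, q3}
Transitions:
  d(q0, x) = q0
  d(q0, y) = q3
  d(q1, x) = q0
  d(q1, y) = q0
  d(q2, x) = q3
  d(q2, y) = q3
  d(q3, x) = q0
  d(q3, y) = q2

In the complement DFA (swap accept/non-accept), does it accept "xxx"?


Trace: q0 -> q0 -> q0 -> q0
Final: q0
Original accept: {q0, q3}
Complement: q0 is in original accept

No, complement rejects (original accepts)


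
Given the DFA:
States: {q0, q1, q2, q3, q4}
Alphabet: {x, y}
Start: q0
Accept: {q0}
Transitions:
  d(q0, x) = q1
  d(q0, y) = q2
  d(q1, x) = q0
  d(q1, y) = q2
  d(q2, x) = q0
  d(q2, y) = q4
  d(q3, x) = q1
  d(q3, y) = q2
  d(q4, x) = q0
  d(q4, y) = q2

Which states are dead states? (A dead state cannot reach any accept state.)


Forward reachability from each state:
  q0 -> reaches accept state q0 (live)
  q1 -> reaches accept state q0 (live)
  q2 -> reaches accept state q0 (live)
  q3 -> reaches accept state q0 (live)
  q4 -> reaches accept state q0 (live)

None (all states can reach an accept state)


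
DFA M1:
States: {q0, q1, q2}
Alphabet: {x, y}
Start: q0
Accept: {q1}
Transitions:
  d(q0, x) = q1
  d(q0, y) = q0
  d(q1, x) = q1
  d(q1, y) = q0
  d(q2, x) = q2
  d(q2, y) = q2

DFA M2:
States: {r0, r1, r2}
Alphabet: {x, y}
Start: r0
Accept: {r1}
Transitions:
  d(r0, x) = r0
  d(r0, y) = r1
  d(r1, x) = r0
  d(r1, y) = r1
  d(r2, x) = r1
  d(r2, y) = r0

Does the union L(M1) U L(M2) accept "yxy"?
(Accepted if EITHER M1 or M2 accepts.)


M1: final=q0 accepted=False
M2: final=r1 accepted=True

Yes, union accepts


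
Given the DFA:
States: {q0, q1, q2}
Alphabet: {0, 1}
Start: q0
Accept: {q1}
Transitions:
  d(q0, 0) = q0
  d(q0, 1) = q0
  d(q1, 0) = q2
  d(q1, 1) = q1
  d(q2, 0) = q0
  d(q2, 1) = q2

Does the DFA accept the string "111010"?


Trace: q0 -> q0 -> q0 -> q0 -> q0 -> q0 -> q0
Final state: q0
Accept states: {q1}

No, rejected (final state q0 is not an accept state)


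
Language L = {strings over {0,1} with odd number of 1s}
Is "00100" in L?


count('1') = 1; 1 mod 2 = 1

Yes, "00100" is in L


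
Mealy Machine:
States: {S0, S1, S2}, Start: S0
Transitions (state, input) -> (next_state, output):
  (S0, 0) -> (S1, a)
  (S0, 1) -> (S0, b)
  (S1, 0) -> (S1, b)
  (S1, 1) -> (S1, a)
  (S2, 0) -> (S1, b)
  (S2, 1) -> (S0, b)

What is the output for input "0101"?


Step-by-step:
  (S0, 0) -> (S1, a)
  (S1, 1) -> (S1, a)
  (S1, 0) -> (S1, b)
  (S1, 1) -> (S1, a)

"aaba"


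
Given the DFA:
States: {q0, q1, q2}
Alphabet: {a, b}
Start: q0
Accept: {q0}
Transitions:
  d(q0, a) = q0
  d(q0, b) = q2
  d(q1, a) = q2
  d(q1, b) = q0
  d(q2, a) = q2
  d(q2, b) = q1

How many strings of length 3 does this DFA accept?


Enumerating all length-3 strings:
  "aaa" -> q0 [accept]
  "aab" -> q2 [reject]
  "aba" -> q2 [reject]
  "abb" -> q1 [reject]
  "baa" -> q2 [reject]
  "bab" -> q1 [reject]
  "bba" -> q2 [reject]
  "bbb" -> q0 [accept]

2 out of 8


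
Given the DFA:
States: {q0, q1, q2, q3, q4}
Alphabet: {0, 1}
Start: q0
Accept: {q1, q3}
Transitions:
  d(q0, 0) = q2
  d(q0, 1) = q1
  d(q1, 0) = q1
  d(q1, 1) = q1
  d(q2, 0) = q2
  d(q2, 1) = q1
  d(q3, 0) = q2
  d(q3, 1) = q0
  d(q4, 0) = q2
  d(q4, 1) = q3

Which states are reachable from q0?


BFS from q0:
  layer 0: {q0}
  layer 1: {q1, q2}

{q0, q1, q2}


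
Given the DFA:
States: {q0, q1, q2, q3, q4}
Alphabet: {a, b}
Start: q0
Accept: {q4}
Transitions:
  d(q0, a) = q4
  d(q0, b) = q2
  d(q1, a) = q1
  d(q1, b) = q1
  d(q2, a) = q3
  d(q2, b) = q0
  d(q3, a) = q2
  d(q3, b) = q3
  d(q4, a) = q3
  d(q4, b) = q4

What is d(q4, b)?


Looking up transition d(q4, b)

q4


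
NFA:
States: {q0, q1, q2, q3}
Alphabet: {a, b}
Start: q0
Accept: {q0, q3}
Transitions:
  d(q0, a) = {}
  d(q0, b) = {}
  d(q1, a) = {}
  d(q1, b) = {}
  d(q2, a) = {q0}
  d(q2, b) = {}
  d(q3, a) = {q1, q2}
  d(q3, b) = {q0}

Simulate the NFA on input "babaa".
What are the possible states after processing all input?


Start: {q0}
  --b--> {}
  --a--> {}
  --b--> {}
  --a--> {}
  --a--> {}

{} (empty set, no valid transitions)


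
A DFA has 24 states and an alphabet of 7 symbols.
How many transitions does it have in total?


Each state has exactly one transition per symbol.
24 * 7 = 168

168


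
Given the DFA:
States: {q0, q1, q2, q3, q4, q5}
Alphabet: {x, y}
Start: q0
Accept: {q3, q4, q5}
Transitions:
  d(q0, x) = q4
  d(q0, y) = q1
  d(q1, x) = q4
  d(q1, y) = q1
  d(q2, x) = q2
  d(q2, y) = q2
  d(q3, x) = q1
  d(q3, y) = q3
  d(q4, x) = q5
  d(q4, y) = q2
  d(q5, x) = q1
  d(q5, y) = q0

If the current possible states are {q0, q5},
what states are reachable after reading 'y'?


Apply transition on 'y' from each current state:
  d(q0, y) = q1
  d(q5, y) = q0

{q0, q1}


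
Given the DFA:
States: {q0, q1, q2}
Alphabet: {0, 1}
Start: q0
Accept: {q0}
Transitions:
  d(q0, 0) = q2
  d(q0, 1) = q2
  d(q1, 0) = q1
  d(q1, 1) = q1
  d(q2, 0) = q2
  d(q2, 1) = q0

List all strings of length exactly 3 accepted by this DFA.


All strings of length 3: 8 total
Accepted: 2

"001", "101"


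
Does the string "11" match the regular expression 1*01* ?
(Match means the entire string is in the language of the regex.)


|string| = 2; first = '1'; last = '1'

No, "11" does not match 1*01*


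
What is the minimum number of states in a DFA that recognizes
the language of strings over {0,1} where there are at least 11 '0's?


States: count = 0, 1, ..., 10, and a final '>= 11' state.
Total: 11 + 1 = 12. Accept = '>= 11' state.

12


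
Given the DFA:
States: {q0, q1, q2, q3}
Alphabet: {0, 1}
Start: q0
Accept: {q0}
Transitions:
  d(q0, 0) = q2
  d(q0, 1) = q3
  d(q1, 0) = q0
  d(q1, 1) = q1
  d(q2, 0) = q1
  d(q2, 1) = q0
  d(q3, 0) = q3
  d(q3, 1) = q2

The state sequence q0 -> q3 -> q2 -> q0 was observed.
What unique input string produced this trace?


Trace back each transition to find the symbol:
  q0 --[1]--> q3
  q3 --[1]--> q2
  q2 --[1]--> q0

"111"


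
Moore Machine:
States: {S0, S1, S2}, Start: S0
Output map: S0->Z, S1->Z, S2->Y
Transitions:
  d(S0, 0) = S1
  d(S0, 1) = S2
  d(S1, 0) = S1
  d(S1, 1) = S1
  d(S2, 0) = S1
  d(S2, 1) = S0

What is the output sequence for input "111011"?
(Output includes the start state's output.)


Start: S0 (output Z)
  --1--> S2 (output Y)
  --1--> S0 (output Z)
  --1--> S2 (output Y)
  --0--> S1 (output Z)
  --1--> S1 (output Z)
  --1--> S1 (output Z)

"ZYZYZZZ"


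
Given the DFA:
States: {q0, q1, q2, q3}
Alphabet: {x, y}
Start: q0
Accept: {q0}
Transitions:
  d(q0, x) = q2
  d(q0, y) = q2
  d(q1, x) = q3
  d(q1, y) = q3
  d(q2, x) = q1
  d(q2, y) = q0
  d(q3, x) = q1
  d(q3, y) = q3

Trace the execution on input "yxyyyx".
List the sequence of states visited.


Input: yxyyyx
d(q0, y) = q2
d(q2, x) = q1
d(q1, y) = q3
d(q3, y) = q3
d(q3, y) = q3
d(q3, x) = q1


q0 -> q2 -> q1 -> q3 -> q3 -> q3 -> q1


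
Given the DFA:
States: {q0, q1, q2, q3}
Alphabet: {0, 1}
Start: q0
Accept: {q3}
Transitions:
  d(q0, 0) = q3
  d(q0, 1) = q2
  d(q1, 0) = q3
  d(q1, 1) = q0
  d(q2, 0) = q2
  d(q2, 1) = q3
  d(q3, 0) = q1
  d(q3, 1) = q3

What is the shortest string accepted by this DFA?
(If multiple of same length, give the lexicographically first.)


BFS by string length (lex-first path to each state shown):
  len 0: q0<-""
  len 1: q2<-"1", q3<-"0"
Found accept state at length 1.

"0"


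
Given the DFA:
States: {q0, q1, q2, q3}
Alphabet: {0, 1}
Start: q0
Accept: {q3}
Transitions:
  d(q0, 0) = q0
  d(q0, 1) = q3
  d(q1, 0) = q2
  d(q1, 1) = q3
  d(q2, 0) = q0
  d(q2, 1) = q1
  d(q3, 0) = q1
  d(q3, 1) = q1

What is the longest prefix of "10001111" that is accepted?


Run the DFA, marking each prefix where the state is accepting:
  "" -> q0 [reject]
  "1" -> q3 [accept]
  "10" -> q1 [reject]
  "100" -> q2 [reject]
  "1000" -> q0 [reject]
  "10001" -> q3 [accept]
  "100011" -> q1 [reject]
  "1000111" -> q3 [accept]
  "10001111" -> q1 [reject]

"1000111"


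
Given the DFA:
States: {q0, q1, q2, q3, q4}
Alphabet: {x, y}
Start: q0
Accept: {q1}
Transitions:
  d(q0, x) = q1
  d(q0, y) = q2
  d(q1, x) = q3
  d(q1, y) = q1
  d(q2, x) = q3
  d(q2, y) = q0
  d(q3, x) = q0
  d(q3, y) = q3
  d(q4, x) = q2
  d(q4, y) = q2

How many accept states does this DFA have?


Accept states listed: {q1}
Counting: q1(1)

1


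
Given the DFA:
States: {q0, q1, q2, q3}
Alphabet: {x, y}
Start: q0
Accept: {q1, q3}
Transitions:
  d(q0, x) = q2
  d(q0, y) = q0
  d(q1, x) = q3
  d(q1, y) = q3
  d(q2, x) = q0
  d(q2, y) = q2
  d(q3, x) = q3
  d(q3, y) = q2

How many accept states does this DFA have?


Accept states listed: {q1, q3}
Counting: q1(1) q3(2)

2


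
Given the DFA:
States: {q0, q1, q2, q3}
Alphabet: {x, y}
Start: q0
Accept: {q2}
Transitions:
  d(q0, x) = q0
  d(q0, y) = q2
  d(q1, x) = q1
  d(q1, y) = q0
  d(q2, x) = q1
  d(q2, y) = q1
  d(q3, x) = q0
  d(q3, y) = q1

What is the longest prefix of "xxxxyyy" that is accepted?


Run the DFA, marking each prefix where the state is accepting:
  "" -> q0 [reject]
  "x" -> q0 [reject]
  "xx" -> q0 [reject]
  "xxx" -> q0 [reject]
  "xxxx" -> q0 [reject]
  "xxxxy" -> q2 [accept]
  "xxxxyy" -> q1 [reject]
  "xxxxyyy" -> q0 [reject]

"xxxxy"


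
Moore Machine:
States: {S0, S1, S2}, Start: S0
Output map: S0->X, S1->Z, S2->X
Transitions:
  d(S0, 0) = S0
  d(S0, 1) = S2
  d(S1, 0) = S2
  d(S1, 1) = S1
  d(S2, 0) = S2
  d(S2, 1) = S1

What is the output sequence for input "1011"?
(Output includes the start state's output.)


Start: S0 (output X)
  --1--> S2 (output X)
  --0--> S2 (output X)
  --1--> S1 (output Z)
  --1--> S1 (output Z)

"XXXZZ"


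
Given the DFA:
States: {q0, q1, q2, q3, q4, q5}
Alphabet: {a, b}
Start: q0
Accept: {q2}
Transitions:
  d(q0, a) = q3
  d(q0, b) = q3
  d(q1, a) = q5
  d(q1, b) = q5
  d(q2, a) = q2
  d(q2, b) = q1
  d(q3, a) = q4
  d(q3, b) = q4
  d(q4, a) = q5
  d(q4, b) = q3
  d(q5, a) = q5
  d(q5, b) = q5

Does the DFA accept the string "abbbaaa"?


Trace: q0 -> q3 -> q4 -> q3 -> q4 -> q5 -> q5 -> q5
Final state: q5
Accept states: {q2}

No, rejected (final state q5 is not an accept state)


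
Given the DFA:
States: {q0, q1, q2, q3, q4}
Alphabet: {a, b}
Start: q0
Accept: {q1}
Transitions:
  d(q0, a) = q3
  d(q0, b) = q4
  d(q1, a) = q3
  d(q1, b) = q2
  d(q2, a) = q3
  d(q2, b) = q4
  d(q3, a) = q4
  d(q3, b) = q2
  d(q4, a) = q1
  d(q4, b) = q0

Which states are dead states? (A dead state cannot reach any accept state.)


Forward reachability from each state:
  q0 -> reaches accept state q1 (live)
  q1 -> reaches accept state q1 (live)
  q2 -> reaches accept state q1 (live)
  q3 -> reaches accept state q1 (live)
  q4 -> reaches accept state q1 (live)

None (all states can reach an accept state)


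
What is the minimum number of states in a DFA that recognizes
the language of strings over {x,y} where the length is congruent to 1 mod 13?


States track (length) mod 13.
Need 13 states: one per remainder 0..12; accept = remainder 1.

13


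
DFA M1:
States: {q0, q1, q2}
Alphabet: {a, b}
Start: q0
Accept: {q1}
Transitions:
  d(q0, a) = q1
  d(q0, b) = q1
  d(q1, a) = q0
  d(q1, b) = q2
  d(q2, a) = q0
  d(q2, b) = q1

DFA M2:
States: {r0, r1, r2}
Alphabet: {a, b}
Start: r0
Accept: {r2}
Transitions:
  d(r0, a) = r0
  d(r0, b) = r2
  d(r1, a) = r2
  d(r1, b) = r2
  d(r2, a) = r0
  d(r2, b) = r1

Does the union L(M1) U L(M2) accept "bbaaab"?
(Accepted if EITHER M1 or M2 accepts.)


M1: final=q1 accepted=True
M2: final=r2 accepted=True

Yes, union accepts


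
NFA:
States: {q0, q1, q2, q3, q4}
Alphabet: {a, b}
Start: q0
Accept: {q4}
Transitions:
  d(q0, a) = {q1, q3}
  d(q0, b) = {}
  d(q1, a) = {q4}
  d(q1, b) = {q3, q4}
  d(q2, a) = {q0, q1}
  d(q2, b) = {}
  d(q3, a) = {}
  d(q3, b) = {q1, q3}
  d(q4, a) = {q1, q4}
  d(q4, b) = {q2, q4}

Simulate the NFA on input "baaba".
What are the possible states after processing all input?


Start: {q0}
  --b--> {}
  --a--> {}
  --a--> {}
  --b--> {}
  --a--> {}

{} (empty set, no valid transitions)


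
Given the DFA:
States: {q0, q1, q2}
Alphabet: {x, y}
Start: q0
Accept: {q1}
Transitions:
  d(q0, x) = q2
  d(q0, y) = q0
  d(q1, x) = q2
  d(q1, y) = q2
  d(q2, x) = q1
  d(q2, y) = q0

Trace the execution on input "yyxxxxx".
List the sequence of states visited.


Input: yyxxxxx
d(q0, y) = q0
d(q0, y) = q0
d(q0, x) = q2
d(q2, x) = q1
d(q1, x) = q2
d(q2, x) = q1
d(q1, x) = q2


q0 -> q0 -> q0 -> q2 -> q1 -> q2 -> q1 -> q2


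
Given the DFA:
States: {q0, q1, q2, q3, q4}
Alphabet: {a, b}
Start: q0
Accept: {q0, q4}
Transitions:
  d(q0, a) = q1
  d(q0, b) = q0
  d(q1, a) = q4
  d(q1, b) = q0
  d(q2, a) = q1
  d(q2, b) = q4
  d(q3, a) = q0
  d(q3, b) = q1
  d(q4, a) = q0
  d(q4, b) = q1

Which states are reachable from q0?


BFS from q0:
  layer 0: {q0}
  layer 1: {q1}
  layer 2: {q4}

{q0, q1, q4}


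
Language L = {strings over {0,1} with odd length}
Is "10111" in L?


length = 5; 5 mod 2 = 1

Yes, "10111" is in L


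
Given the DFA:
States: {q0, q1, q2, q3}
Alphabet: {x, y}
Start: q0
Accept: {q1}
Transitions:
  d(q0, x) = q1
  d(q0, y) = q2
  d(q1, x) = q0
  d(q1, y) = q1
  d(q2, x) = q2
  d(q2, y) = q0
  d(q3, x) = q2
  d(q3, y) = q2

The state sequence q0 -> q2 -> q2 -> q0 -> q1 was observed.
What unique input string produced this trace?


Trace back each transition to find the symbol:
  q0 --[y]--> q2
  q2 --[x]--> q2
  q2 --[y]--> q0
  q0 --[x]--> q1

"yxyx"


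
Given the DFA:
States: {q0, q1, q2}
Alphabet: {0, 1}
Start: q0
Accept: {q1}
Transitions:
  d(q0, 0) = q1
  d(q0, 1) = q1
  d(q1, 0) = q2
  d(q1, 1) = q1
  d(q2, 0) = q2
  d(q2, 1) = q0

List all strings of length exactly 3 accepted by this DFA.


All strings of length 3: 8 total
Accepted: 2

"011", "111"


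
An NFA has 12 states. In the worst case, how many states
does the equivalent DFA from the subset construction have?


Subset construction: one DFA state per subset of NFA states.
2^12 = 4096

4096


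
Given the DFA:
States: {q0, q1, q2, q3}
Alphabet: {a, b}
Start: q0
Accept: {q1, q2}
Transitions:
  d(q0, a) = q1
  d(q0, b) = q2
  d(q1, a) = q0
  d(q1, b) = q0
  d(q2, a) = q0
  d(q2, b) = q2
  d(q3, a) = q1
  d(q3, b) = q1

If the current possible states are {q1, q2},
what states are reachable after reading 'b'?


Apply transition on 'b' from each current state:
  d(q1, b) = q0
  d(q2, b) = q2

{q0, q2}


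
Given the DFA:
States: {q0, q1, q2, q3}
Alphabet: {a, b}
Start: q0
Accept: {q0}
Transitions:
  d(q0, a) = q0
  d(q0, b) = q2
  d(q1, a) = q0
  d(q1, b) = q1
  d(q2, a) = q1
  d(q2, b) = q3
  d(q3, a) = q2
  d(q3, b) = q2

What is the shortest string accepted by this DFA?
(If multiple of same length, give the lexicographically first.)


BFS by string length (lex-first path to each state shown):
  len 0: q0<-""
Found accept state at length 0.

"" (empty string)


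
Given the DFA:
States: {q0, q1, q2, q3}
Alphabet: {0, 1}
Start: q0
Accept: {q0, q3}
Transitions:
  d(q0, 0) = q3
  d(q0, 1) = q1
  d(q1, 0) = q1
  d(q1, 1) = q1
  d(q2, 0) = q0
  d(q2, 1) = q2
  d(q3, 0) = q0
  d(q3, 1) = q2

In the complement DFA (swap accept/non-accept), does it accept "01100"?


Trace: q0 -> q3 -> q2 -> q2 -> q0 -> q3
Final: q3
Original accept: {q0, q3}
Complement: q3 is in original accept

No, complement rejects (original accepts)


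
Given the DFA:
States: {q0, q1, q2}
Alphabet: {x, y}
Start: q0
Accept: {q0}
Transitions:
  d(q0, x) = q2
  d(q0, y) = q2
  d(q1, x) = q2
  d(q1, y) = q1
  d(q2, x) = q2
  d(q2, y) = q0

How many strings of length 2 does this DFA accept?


Enumerating all length-2 strings:
  "xx" -> q2 [reject]
  "xy" -> q0 [accept]
  "yx" -> q2 [reject]
  "yy" -> q0 [accept]

2 out of 4


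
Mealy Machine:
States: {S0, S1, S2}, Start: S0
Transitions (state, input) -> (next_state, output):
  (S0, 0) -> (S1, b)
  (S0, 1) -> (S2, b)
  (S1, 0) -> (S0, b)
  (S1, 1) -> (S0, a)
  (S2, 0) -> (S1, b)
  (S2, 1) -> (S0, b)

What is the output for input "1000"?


Step-by-step:
  (S0, 1) -> (S2, b)
  (S2, 0) -> (S1, b)
  (S1, 0) -> (S0, b)
  (S0, 0) -> (S1, b)

"bbbb"


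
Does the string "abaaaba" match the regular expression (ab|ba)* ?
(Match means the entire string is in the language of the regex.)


|string| = 7; first = 'a'; last = 'a'

No, "abaaaba" does not match (ab|ba)*


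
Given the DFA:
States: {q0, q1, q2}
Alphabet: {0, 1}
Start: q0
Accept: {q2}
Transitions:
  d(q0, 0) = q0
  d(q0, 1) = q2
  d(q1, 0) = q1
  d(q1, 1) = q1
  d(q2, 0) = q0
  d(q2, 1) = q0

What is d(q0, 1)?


Looking up transition d(q0, 1)

q2


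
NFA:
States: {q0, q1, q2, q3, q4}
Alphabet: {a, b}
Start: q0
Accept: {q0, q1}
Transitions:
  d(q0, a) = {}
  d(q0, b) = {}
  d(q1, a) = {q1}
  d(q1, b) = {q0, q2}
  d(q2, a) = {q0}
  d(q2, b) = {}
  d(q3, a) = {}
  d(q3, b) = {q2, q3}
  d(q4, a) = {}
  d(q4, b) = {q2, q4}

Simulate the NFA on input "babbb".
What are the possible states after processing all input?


Start: {q0}
  --b--> {}
  --a--> {}
  --b--> {}
  --b--> {}
  --b--> {}

{} (empty set, no valid transitions)


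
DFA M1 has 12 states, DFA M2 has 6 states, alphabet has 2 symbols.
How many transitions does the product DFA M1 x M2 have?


Product DFA has 12 * 6 = 72 states.
Each has 2 transitions: 72 * 2 = 144

144


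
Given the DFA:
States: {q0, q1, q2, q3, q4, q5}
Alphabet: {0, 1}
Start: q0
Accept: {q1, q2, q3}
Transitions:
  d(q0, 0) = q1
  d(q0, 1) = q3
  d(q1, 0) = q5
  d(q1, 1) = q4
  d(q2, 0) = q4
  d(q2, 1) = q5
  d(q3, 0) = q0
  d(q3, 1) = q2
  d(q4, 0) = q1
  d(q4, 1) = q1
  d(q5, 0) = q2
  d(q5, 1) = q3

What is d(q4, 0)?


Looking up transition d(q4, 0)

q1


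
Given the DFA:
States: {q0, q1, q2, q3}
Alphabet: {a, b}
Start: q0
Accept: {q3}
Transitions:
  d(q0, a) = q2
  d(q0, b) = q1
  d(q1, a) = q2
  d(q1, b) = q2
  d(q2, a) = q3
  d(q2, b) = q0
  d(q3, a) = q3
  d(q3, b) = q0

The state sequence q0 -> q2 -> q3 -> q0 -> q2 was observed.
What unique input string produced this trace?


Trace back each transition to find the symbol:
  q0 --[a]--> q2
  q2 --[a]--> q3
  q3 --[b]--> q0
  q0 --[a]--> q2

"aaba"


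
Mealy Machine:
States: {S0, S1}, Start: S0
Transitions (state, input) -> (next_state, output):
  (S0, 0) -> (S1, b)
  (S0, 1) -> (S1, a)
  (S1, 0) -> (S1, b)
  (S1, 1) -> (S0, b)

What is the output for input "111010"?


Step-by-step:
  (S0, 1) -> (S1, a)
  (S1, 1) -> (S0, b)
  (S0, 1) -> (S1, a)
  (S1, 0) -> (S1, b)
  (S1, 1) -> (S0, b)
  (S0, 0) -> (S1, b)

"ababbb"


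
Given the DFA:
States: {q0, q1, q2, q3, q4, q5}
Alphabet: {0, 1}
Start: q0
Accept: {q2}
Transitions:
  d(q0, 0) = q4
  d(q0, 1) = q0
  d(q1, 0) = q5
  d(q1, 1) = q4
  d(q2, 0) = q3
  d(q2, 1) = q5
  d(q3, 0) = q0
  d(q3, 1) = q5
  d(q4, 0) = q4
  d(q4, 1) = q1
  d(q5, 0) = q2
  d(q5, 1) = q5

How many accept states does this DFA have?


Accept states listed: {q2}
Counting: q2(1)

1


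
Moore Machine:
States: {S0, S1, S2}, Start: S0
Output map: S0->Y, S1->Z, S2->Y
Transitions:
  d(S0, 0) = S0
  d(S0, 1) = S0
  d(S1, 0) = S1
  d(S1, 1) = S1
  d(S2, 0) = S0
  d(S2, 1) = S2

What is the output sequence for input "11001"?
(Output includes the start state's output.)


Start: S0 (output Y)
  --1--> S0 (output Y)
  --1--> S0 (output Y)
  --0--> S0 (output Y)
  --0--> S0 (output Y)
  --1--> S0 (output Y)

"YYYYYY"


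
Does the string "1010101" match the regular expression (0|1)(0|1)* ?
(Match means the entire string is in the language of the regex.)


|string| = 7; first = '1'; last = '1'

Yes, "1010101" matches (0|1)(0|1)*


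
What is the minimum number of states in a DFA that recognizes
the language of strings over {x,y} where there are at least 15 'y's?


States: count = 0, 1, ..., 14, and a final '>= 15' state.
Total: 15 + 1 = 16. Accept = '>= 15' state.

16


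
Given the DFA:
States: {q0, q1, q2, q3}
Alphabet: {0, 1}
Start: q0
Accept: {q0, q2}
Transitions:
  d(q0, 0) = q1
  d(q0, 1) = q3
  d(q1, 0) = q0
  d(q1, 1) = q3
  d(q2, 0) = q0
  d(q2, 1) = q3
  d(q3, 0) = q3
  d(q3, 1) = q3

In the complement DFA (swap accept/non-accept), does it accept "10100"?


Trace: q0 -> q3 -> q3 -> q3 -> q3 -> q3
Final: q3
Original accept: {q0, q2}
Complement: q3 is not in original accept

Yes, complement accepts (original rejects)


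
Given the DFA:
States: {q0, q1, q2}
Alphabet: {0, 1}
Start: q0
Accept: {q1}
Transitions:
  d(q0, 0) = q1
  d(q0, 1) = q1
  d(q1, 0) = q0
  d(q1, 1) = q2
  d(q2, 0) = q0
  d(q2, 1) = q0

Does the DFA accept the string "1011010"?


Trace: q0 -> q1 -> q0 -> q1 -> q2 -> q0 -> q1 -> q0
Final state: q0
Accept states: {q1}

No, rejected (final state q0 is not an accept state)


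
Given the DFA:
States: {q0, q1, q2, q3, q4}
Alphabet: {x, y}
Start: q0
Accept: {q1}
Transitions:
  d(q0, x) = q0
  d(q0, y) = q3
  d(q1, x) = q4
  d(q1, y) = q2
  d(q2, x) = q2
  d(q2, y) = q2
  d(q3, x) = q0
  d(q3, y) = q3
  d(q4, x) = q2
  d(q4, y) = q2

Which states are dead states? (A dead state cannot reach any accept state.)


Forward reachability from each state:
  q0 -> reaches {q0, q3}, no accept state (dead)
  q1 -> reaches accept state q1 (live)
  q2 -> reaches {q2}, no accept state (dead)
  q3 -> reaches {q0, q3}, no accept state (dead)
  q4 -> reaches {q2, q4}, no accept state (dead)

{q0, q2, q3, q4}


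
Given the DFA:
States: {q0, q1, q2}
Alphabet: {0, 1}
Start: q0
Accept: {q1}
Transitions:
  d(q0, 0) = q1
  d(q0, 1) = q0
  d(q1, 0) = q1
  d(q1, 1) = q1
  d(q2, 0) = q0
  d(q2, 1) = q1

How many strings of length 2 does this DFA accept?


Enumerating all length-2 strings:
  "00" -> q1 [accept]
  "01" -> q1 [accept]
  "10" -> q1 [accept]
  "11" -> q0 [reject]

3 out of 4


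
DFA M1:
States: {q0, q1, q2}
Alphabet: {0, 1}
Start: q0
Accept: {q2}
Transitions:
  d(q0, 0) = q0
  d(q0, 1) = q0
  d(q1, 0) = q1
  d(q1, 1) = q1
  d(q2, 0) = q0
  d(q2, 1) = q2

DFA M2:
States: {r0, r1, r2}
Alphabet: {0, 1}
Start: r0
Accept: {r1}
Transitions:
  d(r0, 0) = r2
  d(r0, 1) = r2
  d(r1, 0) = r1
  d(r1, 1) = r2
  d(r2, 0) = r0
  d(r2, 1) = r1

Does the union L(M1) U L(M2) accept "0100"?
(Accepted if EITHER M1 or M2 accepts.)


M1: final=q0 accepted=False
M2: final=r1 accepted=True

Yes, union accepts


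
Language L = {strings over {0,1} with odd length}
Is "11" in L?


length = 2; 2 mod 2 = 0

No, "11" is not in L


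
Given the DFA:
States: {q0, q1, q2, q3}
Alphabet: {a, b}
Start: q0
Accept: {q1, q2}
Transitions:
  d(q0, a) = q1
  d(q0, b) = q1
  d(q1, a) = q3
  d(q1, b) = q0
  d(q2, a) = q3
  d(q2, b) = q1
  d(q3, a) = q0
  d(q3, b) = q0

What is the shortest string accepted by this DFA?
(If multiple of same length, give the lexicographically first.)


BFS by string length (lex-first path to each state shown):
  len 0: q0<-""
  len 1: q1<-"a"
Found accept state at length 1.

"a"


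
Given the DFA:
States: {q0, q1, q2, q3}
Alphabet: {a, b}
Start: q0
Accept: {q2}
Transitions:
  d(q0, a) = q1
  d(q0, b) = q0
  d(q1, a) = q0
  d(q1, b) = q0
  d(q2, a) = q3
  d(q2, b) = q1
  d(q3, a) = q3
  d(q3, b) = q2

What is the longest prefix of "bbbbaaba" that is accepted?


Run the DFA, marking each prefix where the state is accepting:
  "" -> q0 [reject]
  "b" -> q0 [reject]
  "bb" -> q0 [reject]
  "bbb" -> q0 [reject]
  "bbbb" -> q0 [reject]
  "bbbba" -> q1 [reject]
  "bbbbaa" -> q0 [reject]
  "bbbbaab" -> q0 [reject]
  "bbbbaaba" -> q1 [reject]

No prefix is accepted


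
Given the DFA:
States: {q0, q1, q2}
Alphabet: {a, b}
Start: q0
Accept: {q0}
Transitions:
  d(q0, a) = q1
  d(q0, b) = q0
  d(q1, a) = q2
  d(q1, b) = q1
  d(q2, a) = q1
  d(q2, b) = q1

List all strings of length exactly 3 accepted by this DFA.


All strings of length 3: 8 total
Accepted: 1

"bbb"


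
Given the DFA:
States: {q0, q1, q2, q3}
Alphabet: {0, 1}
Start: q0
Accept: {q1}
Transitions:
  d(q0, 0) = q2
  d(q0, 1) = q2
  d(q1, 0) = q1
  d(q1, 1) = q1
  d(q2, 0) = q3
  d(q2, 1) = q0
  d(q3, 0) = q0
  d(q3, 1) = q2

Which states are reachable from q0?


BFS from q0:
  layer 0: {q0}
  layer 1: {q2}
  layer 2: {q3}

{q0, q2, q3}


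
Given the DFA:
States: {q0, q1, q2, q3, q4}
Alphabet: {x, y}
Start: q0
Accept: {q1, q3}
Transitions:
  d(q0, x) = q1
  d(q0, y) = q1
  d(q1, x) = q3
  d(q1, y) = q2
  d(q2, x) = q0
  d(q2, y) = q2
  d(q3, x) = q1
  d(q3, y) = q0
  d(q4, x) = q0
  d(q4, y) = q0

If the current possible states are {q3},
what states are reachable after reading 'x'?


Apply transition on 'x' from each current state:
  d(q3, x) = q1

{q1}


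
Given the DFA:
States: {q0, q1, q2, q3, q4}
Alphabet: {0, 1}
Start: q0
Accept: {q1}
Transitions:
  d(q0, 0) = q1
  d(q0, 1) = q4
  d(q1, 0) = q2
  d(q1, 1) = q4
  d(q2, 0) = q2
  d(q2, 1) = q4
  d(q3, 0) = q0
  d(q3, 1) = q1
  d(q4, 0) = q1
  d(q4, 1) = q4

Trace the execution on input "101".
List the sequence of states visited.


Input: 101
d(q0, 1) = q4
d(q4, 0) = q1
d(q1, 1) = q4


q0 -> q4 -> q1 -> q4


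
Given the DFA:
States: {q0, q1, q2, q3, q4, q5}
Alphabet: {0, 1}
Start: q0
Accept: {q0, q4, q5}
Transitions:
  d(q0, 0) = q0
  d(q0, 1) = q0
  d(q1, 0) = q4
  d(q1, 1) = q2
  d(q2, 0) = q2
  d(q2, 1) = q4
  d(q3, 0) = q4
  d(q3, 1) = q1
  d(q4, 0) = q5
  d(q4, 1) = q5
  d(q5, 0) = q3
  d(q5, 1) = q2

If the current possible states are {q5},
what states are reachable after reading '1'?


Apply transition on '1' from each current state:
  d(q5, 1) = q2

{q2}


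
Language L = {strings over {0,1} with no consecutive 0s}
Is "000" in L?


'00' occurs at index 0

No, "000" is not in L


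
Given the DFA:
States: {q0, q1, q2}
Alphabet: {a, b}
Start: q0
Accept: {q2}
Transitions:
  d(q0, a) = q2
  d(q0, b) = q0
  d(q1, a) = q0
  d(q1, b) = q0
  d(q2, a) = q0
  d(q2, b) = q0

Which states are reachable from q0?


BFS from q0:
  layer 0: {q0}
  layer 1: {q2}

{q0, q2}


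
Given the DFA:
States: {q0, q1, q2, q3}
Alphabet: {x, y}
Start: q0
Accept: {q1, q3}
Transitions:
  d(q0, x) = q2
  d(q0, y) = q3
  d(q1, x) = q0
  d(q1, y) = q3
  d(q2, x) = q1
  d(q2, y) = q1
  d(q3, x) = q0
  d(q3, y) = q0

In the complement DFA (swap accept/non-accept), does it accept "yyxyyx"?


Trace: q0 -> q3 -> q0 -> q2 -> q1 -> q3 -> q0
Final: q0
Original accept: {q1, q3}
Complement: q0 is not in original accept

Yes, complement accepts (original rejects)


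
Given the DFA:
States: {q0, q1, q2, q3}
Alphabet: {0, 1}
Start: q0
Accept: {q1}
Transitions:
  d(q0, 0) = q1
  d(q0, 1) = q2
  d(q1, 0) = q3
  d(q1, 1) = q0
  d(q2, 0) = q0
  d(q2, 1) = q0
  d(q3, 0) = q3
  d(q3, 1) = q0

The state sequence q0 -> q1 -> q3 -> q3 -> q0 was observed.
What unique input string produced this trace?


Trace back each transition to find the symbol:
  q0 --[0]--> q1
  q1 --[0]--> q3
  q3 --[0]--> q3
  q3 --[1]--> q0

"0001"


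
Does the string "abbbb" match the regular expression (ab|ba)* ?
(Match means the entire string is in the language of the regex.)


|string| = 5; first = 'a'; last = 'b'

No, "abbbb" does not match (ab|ba)*


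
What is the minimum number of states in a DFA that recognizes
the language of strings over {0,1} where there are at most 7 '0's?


States: count = 0, 1, ..., 7 (all accepting; 8 states), plus a dead state for count > 7.
Total: 8 + 1 = 9.

9


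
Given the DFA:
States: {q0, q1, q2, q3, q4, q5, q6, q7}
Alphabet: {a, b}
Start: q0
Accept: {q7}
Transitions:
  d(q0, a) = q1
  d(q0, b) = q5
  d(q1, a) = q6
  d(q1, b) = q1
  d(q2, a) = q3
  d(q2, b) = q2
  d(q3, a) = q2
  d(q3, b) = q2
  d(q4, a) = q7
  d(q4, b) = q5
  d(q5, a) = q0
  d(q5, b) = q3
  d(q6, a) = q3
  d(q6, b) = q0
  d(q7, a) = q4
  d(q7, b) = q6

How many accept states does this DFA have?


Accept states listed: {q7}
Counting: q7(1)

1


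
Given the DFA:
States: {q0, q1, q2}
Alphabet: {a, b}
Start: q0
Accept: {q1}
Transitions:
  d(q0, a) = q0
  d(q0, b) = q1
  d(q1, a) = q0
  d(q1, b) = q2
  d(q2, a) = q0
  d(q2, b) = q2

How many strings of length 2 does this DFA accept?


Enumerating all length-2 strings:
  "aa" -> q0 [reject]
  "ab" -> q1 [accept]
  "ba" -> q0 [reject]
  "bb" -> q2 [reject]

1 out of 4


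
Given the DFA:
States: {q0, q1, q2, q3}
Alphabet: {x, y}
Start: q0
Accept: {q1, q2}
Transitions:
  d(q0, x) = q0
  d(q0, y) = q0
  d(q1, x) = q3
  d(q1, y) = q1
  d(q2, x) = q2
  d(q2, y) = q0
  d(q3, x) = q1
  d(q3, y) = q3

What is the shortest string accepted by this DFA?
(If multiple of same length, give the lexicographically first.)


BFS by string length (lex-first path to each state shown):
  len 0: q0<-""
  len 1: q0<-"x"
  len 2: q0<-"xx"
  len 3: q0<-"xxx"
  len 4: q0<-"xxxx"
  len 5: q0<-"xxxxx"
  len 6: q0<-"xxxxxx"
  len 7: q0<-"xxxxxxx"
  len 8: q0<-"xxxxxxxx"

No string accepted (empty language)


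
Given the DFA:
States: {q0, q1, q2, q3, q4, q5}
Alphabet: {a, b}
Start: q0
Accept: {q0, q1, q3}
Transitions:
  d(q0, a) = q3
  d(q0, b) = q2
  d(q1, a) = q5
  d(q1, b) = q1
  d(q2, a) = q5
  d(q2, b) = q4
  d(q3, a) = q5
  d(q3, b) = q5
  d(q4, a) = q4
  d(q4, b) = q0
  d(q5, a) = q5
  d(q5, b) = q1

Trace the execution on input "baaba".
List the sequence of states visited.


Input: baaba
d(q0, b) = q2
d(q2, a) = q5
d(q5, a) = q5
d(q5, b) = q1
d(q1, a) = q5


q0 -> q2 -> q5 -> q5 -> q1 -> q5


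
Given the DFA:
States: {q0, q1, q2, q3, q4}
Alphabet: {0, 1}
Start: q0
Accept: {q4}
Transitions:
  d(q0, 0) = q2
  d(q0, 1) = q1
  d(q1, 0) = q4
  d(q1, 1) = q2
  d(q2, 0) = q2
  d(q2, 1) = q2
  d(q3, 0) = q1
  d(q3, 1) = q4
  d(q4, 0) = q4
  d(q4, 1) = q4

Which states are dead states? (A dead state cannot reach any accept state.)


Forward reachability from each state:
  q0 -> reaches accept state q4 (live)
  q1 -> reaches accept state q4 (live)
  q2 -> reaches {q2}, no accept state (dead)
  q3 -> reaches accept state q4 (live)
  q4 -> reaches accept state q4 (live)

{q2}


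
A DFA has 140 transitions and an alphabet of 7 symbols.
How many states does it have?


Each state has exactly one transition per symbol.
states = transitions / |alphabet| = 140 / 7 = 20

20


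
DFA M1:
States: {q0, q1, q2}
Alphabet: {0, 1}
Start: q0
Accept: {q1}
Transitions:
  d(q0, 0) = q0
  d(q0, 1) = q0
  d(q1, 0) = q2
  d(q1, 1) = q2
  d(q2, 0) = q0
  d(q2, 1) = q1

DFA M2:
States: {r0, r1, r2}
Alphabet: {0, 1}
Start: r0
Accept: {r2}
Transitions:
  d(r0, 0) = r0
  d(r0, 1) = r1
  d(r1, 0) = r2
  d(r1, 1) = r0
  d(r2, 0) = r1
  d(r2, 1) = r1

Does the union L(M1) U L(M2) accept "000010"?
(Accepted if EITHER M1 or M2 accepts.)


M1: final=q0 accepted=False
M2: final=r2 accepted=True

Yes, union accepts


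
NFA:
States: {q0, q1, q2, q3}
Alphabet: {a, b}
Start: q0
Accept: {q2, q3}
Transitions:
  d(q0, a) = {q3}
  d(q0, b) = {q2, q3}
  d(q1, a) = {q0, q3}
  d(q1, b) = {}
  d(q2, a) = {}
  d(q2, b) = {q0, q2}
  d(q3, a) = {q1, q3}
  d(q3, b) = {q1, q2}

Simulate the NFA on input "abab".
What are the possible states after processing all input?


Start: {q0}
  --a--> {q3}
  --b--> {q1, q2}
  --a--> {q0, q3}
  --b--> {q1, q2, q3}

{q1, q2, q3}


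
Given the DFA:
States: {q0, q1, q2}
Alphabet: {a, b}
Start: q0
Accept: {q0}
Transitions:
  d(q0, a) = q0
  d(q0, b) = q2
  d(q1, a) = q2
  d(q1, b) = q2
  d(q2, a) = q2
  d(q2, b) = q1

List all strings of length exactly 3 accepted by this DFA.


All strings of length 3: 8 total
Accepted: 1

"aaa"


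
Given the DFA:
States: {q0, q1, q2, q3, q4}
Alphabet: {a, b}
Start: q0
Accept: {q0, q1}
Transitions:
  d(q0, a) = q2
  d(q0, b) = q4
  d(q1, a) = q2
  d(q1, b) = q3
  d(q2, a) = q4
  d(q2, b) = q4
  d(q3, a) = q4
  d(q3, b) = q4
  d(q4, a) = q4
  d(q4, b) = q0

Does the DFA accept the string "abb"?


Trace: q0 -> q2 -> q4 -> q0
Final state: q0
Accept states: {q0, q1}

Yes, accepted (final state q0 is an accept state)
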